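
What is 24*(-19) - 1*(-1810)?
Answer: 1354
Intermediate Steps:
24*(-19) - 1*(-1810) = -456 + 1810 = 1354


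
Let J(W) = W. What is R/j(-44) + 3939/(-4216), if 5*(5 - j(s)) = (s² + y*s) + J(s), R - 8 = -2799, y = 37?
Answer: 57892859/1007624 ≈ 57.455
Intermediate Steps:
R = -2791 (R = 8 - 2799 = -2791)
j(s) = 5 - 38*s/5 - s²/5 (j(s) = 5 - ((s² + 37*s) + s)/5 = 5 - (s² + 38*s)/5 = 5 + (-38*s/5 - s²/5) = 5 - 38*s/5 - s²/5)
R/j(-44) + 3939/(-4216) = -2791/(5 - 38/5*(-44) - ⅕*(-44)²) + 3939/(-4216) = -2791/(5 + 1672/5 - ⅕*1936) + 3939*(-1/4216) = -2791/(5 + 1672/5 - 1936/5) - 3939/4216 = -2791/(-239/5) - 3939/4216 = -2791*(-5/239) - 3939/4216 = 13955/239 - 3939/4216 = 57892859/1007624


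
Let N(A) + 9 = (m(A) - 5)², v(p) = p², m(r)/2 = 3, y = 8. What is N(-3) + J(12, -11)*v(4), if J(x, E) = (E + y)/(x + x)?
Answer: -10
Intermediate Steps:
m(r) = 6 (m(r) = 2*3 = 6)
N(A) = -8 (N(A) = -9 + (6 - 5)² = -9 + 1² = -9 + 1 = -8)
J(x, E) = (8 + E)/(2*x) (J(x, E) = (E + 8)/(x + x) = (8 + E)/((2*x)) = (8 + E)*(1/(2*x)) = (8 + E)/(2*x))
N(-3) + J(12, -11)*v(4) = -8 + ((½)*(8 - 11)/12)*4² = -8 + ((½)*(1/12)*(-3))*16 = -8 - ⅛*16 = -8 - 2 = -10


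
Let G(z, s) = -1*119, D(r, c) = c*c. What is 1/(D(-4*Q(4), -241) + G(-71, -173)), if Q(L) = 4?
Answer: 1/57962 ≈ 1.7253e-5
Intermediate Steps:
D(r, c) = c**2
G(z, s) = -119
1/(D(-4*Q(4), -241) + G(-71, -173)) = 1/((-241)**2 - 119) = 1/(58081 - 119) = 1/57962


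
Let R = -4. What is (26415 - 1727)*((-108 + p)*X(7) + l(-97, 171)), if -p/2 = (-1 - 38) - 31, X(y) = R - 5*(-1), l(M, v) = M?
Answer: -1604720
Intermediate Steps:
X(y) = 1 (X(y) = -4 - 5*(-1) = -4 + 5 = 1)
p = 140 (p = -2*((-1 - 38) - 31) = -2*(-39 - 31) = -2*(-70) = 140)
(26415 - 1727)*((-108 + p)*X(7) + l(-97, 171)) = (26415 - 1727)*((-108 + 140)*1 - 97) = 24688*(32*1 - 97) = 24688*(32 - 97) = 24688*(-65) = -1604720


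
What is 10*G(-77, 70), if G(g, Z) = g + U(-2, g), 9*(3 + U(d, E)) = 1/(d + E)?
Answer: -568810/711 ≈ -800.01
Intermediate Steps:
U(d, E) = -3 + 1/(9*(E + d)) (U(d, E) = -3 + 1/(9*(d + E)) = -3 + 1/(9*(E + d)))
G(g, Z) = g + (55/9 - 3*g)/(-2 + g) (G(g, Z) = g + (⅑ - 3*g - 3*(-2))/(g - 2) = g + (⅑ - 3*g + 6)/(-2 + g) = g + (55/9 - 3*g)/(-2 + g))
10*G(-77, 70) = 10*((55/9 + (-77)² - 5*(-77))/(-2 - 77)) = 10*((55/9 + 5929 + 385)/(-79)) = 10*(-1/79*56881/9) = 10*(-56881/711) = -568810/711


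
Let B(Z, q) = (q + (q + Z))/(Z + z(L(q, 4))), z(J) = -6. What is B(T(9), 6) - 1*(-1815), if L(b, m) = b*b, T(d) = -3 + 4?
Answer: 9062/5 ≈ 1812.4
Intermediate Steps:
T(d) = 1
L(b, m) = b²
B(Z, q) = (Z + 2*q)/(-6 + Z) (B(Z, q) = (q + (q + Z))/(Z - 6) = (q + (Z + q))/(-6 + Z) = (Z + 2*q)/(-6 + Z))
B(T(9), 6) - 1*(-1815) = (1 + 2*6)/(-6 + 1) - 1*(-1815) = (1 + 12)/(-5) + 1815 = -⅕*13 + 1815 = -13/5 + 1815 = 9062/5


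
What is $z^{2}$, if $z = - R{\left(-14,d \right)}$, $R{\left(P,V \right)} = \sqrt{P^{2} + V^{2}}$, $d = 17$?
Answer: $485$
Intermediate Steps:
$z = - \sqrt{485}$ ($z = - \sqrt{\left(-14\right)^{2} + 17^{2}} = - \sqrt{196 + 289} = - \sqrt{485} \approx -22.023$)
$z^{2} = \left(- \sqrt{485}\right)^{2} = 485$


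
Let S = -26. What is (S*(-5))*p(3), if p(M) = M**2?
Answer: 1170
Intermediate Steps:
(S*(-5))*p(3) = -26*(-5)*3**2 = 130*9 = 1170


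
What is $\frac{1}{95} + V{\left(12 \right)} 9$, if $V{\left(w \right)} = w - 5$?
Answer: $\frac{5986}{95} \approx 63.01$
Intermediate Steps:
$V{\left(w \right)} = -5 + w$ ($V{\left(w \right)} = w - 5 = -5 + w$)
$\frac{1}{95} + V{\left(12 \right)} 9 = \frac{1}{95} + \left(-5 + 12\right) 9 = \frac{1}{95} + 7 \cdot 9 = \frac{1}{95} + 63 = \frac{5986}{95}$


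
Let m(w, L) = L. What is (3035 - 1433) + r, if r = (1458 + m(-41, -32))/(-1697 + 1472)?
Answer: 359024/225 ≈ 1595.7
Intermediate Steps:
r = -1426/225 (r = (1458 - 32)/(-1697 + 1472) = 1426/(-225) = 1426*(-1/225) = -1426/225 ≈ -6.3378)
(3035 - 1433) + r = (3035 - 1433) - 1426/225 = 1602 - 1426/225 = 359024/225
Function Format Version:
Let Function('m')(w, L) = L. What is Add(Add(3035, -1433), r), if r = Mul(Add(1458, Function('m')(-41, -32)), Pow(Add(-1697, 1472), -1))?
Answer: Rational(359024, 225) ≈ 1595.7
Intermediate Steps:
r = Rational(-1426, 225) (r = Mul(Add(1458, -32), Pow(Add(-1697, 1472), -1)) = Mul(1426, Pow(-225, -1)) = Mul(1426, Rational(-1, 225)) = Rational(-1426, 225) ≈ -6.3378)
Add(Add(3035, -1433), r) = Add(Add(3035, -1433), Rational(-1426, 225)) = Add(1602, Rational(-1426, 225)) = Rational(359024, 225)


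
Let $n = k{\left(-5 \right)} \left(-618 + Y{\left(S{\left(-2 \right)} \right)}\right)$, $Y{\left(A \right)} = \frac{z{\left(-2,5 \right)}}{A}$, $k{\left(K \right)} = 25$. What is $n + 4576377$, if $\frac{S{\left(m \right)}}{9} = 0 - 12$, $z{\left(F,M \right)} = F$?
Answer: $\frac{246290083}{54} \approx 4.5609 \cdot 10^{6}$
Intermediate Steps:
$S{\left(m \right)} = -108$ ($S{\left(m \right)} = 9 \left(0 - 12\right) = 9 \left(-12\right) = -108$)
$Y{\left(A \right)} = - \frac{2}{A}$
$n = - \frac{834275}{54}$ ($n = 25 \left(-618 - \frac{2}{-108}\right) = 25 \left(-618 - - \frac{1}{54}\right) = 25 \left(-618 + \frac{1}{54}\right) = 25 \left(- \frac{33371}{54}\right) = - \frac{834275}{54} \approx -15450.0$)
$n + 4576377 = - \frac{834275}{54} + 4576377 = \frac{246290083}{54}$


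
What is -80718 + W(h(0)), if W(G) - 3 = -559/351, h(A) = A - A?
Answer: -2179348/27 ≈ -80717.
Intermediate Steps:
h(A) = 0
W(G) = 38/27 (W(G) = 3 - 559/351 = 3 - 559*1/351 = 3 - 43/27 = 38/27)
-80718 + W(h(0)) = -80718 + 38/27 = -2179348/27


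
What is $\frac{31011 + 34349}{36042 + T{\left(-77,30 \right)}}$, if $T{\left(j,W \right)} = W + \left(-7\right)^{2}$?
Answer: $\frac{65360}{36121} \approx 1.8095$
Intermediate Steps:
$T{\left(j,W \right)} = 49 + W$ ($T{\left(j,W \right)} = W + 49 = 49 + W$)
$\frac{31011 + 34349}{36042 + T{\left(-77,30 \right)}} = \frac{31011 + 34349}{36042 + \left(49 + 30\right)} = \frac{65360}{36042 + 79} = \frac{65360}{36121}$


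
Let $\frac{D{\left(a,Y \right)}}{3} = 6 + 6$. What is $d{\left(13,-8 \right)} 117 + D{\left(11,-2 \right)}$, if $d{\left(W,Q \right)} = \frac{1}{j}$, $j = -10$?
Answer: $\frac{243}{10} \approx 24.3$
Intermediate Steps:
$D{\left(a,Y \right)} = 36$ ($D{\left(a,Y \right)} = 3 \left(6 + 6\right) = 3 \cdot 12 = 36$)
$d{\left(W,Q \right)} = - \frac{1}{10}$ ($d{\left(W,Q \right)} = \frac{1}{-10} = - \frac{1}{10}$)
$d{\left(13,-8 \right)} 117 + D{\left(11,-2 \right)} = \left(- \frac{1}{10}\right) 117 + 36 = - \frac{117}{10} + 36 = \frac{243}{10}$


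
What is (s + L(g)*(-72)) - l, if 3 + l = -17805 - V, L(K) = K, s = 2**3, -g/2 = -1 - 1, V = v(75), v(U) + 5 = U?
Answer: 17598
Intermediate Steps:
v(U) = -5 + U
V = 70 (V = -5 + 75 = 70)
g = 4 (g = -2*(-1 - 1) = -2*(-2) = 4)
s = 8
l = -17878 (l = -3 + (-17805 - 1*70) = -3 + (-17805 - 70) = -3 - 17875 = -17878)
(s + L(g)*(-72)) - l = (8 + 4*(-72)) - 1*(-17878) = (8 - 288) + 17878 = -280 + 17878 = 17598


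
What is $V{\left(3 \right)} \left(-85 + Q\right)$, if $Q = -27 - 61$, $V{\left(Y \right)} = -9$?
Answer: $1557$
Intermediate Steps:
$Q = -88$
$V{\left(3 \right)} \left(-85 + Q\right) = - 9 \left(-85 - 88\right) = \left(-9\right) \left(-173\right) = 1557$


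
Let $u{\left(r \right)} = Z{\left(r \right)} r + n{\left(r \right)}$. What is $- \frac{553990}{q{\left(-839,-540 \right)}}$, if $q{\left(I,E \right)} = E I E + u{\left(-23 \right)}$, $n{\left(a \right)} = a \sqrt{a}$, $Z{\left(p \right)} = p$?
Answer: $\frac{67767345007645}{29927268991906404} - \frac{6370885 i \sqrt{23}}{29927268991906404} \approx 0.0022644 - 1.0209 \cdot 10^{-9} i$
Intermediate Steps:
$n{\left(a \right)} = a^{\frac{3}{2}}$
$u{\left(r \right)} = r^{2} + r^{\frac{3}{2}}$ ($u{\left(r \right)} = r r + r^{\frac{3}{2}} = r^{2} + r^{\frac{3}{2}}$)
$q{\left(I,E \right)} = 529 + I E^{2} - 23 i \sqrt{23}$ ($q{\left(I,E \right)} = E I E + \left(\left(-23\right)^{2} + \left(-23\right)^{\frac{3}{2}}\right) = I E^{2} + \left(529 - 23 i \sqrt{23}\right) = 529 + I E^{2} - 23 i \sqrt{23}$)
$- \frac{553990}{q{\left(-839,-540 \right)}} = - \frac{553990}{529 - 839 \left(-540\right)^{2} - 23 i \sqrt{23}} = - \frac{553990}{529 - 244652400 - 23 i \sqrt{23}} = - \frac{553990}{-244651871 - 23 i \sqrt{23}}$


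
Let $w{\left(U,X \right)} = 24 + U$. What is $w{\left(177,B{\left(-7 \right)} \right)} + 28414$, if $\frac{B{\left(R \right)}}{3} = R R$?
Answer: $28615$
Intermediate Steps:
$B{\left(R \right)} = 3 R^{2}$ ($B{\left(R \right)} = 3 R R = 3 R^{2}$)
$w{\left(177,B{\left(-7 \right)} \right)} + 28414 = \left(24 + 177\right) + 28414 = 201 + 28414 = 28615$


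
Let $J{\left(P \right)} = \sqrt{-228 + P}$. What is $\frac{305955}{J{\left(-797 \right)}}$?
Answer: $- \frac{61191 i \sqrt{41}}{41} \approx - 9556.4 i$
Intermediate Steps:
$\frac{305955}{J{\left(-797 \right)}} = \frac{305955}{\sqrt{-228 - 797}} = \frac{305955}{\sqrt{-1025}} = \frac{305955}{5 i \sqrt{41}} = 305955 \left(- \frac{i \sqrt{41}}{205}\right) = - \frac{61191 i \sqrt{41}}{41}$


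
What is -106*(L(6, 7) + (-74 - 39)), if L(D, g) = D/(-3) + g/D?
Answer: 36199/3 ≈ 12066.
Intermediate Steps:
L(D, g) = -D/3 + g/D (L(D, g) = D*(-⅓) + g/D = -D/3 + g/D)
-106*(L(6, 7) + (-74 - 39)) = -106*((-⅓*6 + 7/6) + (-74 - 39)) = -106*((-2 + 7*(⅙)) - 113) = -106*((-2 + 7/6) - 113) = -106*(-⅚ - 113) = -106*(-683/6) = 36199/3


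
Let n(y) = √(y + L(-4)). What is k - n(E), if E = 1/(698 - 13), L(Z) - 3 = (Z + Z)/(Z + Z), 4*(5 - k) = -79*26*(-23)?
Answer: -23611/2 - √1877585/685 ≈ -11808.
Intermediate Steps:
k = -23611/2 (k = 5 - (-79*26)*(-23)/4 = 5 - (-1027)*(-23)/2 = 5 - ¼*47242 = 5 - 23621/2 = -23611/2 ≈ -11806.)
L(Z) = 4 (L(Z) = 3 + (Z + Z)/(Z + Z) = 3 + (2*Z)/((2*Z)) = 3 + (2*Z)*(1/(2*Z)) = 3 + 1 = 4)
E = 1/685 ≈ 0.0014599
n(y) = √(4 + y) (n(y) = √(y + 4) = √(4 + y))
k - n(E) = -23611/2 - √(4 + 1/685) = -23611/2 - √(2741/685) = -23611/2 - √1877585/685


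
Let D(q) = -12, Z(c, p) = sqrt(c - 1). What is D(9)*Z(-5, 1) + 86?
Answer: 86 - 12*I*sqrt(6) ≈ 86.0 - 29.394*I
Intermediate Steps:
Z(c, p) = sqrt(-1 + c)
D(9)*Z(-5, 1) + 86 = -12*sqrt(-1 - 5) + 86 = -12*I*sqrt(6) + 86 = 86 - 12*I*sqrt(6)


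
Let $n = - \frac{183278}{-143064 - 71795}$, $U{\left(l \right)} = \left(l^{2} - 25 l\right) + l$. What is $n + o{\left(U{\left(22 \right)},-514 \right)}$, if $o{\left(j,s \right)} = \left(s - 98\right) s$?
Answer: $\frac{67587949190}{214859} \approx 3.1457 \cdot 10^{5}$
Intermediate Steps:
$U{\left(l \right)} = l^{2} - 24 l$
$o{\left(j,s \right)} = s \left(-98 + s\right)$ ($o{\left(j,s \right)} = \left(-98 + s\right) s = s \left(-98 + s\right)$)
$n = \frac{183278}{214859}$ ($n = - \frac{183278}{-143064 - 71795} = - \frac{183278}{-214859} = \left(-183278\right) \left(- \frac{1}{214859}\right) = \frac{183278}{214859} \approx 0.85301$)
$n + o{\left(U{\left(22 \right)},-514 \right)} = \frac{183278}{214859} - 514 \left(-98 - 514\right) = \frac{183278}{214859} - -314568 = \frac{183278}{214859} + 314568 = \frac{67587949190}{214859}$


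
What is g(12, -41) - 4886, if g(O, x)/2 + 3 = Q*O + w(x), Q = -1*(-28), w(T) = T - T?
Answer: -4220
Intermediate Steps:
w(T) = 0
Q = 28
g(O, x) = -6 + 56*O (g(O, x) = -6 + 2*(28*O + 0) = -6 + 2*(28*O) = -6 + 56*O)
g(12, -41) - 4886 = (-6 + 56*12) - 4886 = (-6 + 672) - 4886 = 666 - 4886 = -4220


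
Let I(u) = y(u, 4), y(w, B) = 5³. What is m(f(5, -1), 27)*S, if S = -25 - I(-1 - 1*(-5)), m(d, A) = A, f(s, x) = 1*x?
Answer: -4050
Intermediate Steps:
f(s, x) = x
y(w, B) = 125
I(u) = 125
S = -150 (S = -25 - 1*125 = -25 - 125 = -150)
m(f(5, -1), 27)*S = 27*(-150) = -4050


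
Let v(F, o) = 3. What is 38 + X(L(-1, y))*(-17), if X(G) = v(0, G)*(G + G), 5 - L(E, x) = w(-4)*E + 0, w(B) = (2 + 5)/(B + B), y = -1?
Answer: -1531/4 ≈ -382.75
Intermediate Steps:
w(B) = 7/(2*B) (w(B) = 7/((2*B)) = 7*(1/(2*B)) = 7/(2*B))
L(E, x) = 5 + 7*E/8 (L(E, x) = 5 - (((7/2)/(-4))*E + 0) = 5 - (((7/2)*(-¼))*E + 0) = 5 - (-7*E/8 + 0) = 5 - (-7)*E/8 = 5 + 7*E/8)
X(G) = 6*G (X(G) = 3*(G + G) = 3*(2*G) = 6*G)
38 + X(L(-1, y))*(-17) = 38 + (6*(5 + (7/8)*(-1)))*(-17) = 38 + (6*(5 - 7/8))*(-17) = 38 + (6*(33/8))*(-17) = 38 + (99/4)*(-17) = 38 - 1683/4 = -1531/4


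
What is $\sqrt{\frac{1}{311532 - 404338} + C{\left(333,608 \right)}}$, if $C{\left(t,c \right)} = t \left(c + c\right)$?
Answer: $\frac{\sqrt{71176042649498}}{13258} \approx 636.34$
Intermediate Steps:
$C{\left(t,c \right)} = 2 c t$ ($C{\left(t,c \right)} = t 2 c = 2 c t$)
$\sqrt{\frac{1}{311532 - 404338} + C{\left(333,608 \right)}} = \sqrt{\frac{1}{311532 - 404338} + 2 \cdot 608 \cdot 333} = \sqrt{\frac{1}{-92806} + 404928} = \sqrt{- \frac{1}{92806} + 404928} = \sqrt{\frac{37579747967}{92806}} = \frac{\sqrt{71176042649498}}{13258}$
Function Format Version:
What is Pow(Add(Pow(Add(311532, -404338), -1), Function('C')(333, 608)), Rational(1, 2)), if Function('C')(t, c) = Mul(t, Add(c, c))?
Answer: Mul(Rational(1, 13258), Pow(71176042649498, Rational(1, 2))) ≈ 636.34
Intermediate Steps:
Function('C')(t, c) = Mul(2, c, t) (Function('C')(t, c) = Mul(t, Mul(2, c)) = Mul(2, c, t))
Pow(Add(Pow(Add(311532, -404338), -1), Function('C')(333, 608)), Rational(1, 2)) = Pow(Add(Pow(Add(311532, -404338), -1), Mul(2, 608, 333)), Rational(1, 2)) = Pow(Add(Pow(-92806, -1), 404928), Rational(1, 2)) = Pow(Add(Rational(-1, 92806), 404928), Rational(1, 2)) = Pow(Rational(37579747967, 92806), Rational(1, 2)) = Mul(Rational(1, 13258), Pow(71176042649498, Rational(1, 2)))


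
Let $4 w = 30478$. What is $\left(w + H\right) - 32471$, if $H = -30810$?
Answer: $- \frac{111323}{2} \approx -55662.0$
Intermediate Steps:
$w = \frac{15239}{2}$ ($w = \frac{1}{4} \cdot 30478 = \frac{15239}{2} \approx 7619.5$)
$\left(w + H\right) - 32471 = \left(\frac{15239}{2} - 30810\right) - 32471 = - \frac{46381}{2} - 32471 = - \frac{111323}{2}$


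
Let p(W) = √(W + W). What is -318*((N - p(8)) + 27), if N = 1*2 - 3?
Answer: -6996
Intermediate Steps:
N = -1 (N = 2 - 3 = -1)
p(W) = √2*√W (p(W) = √(2*W) = √2*√W)
-318*((N - p(8)) + 27) = -318*((-1 - √2*√8) + 27) = -318*((-1 - √2*2*√2) + 27) = -318*((-1 - 1*4) + 27) = -318*((-1 - 4) + 27) = -318*(-5 + 27) = -318*22 = -6996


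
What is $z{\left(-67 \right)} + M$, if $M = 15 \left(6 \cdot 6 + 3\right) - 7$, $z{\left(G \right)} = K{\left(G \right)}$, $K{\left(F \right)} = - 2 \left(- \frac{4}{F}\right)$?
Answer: $\frac{38718}{67} \approx 577.88$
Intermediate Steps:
$K{\left(F \right)} = \frac{8}{F}$
$z{\left(G \right)} = \frac{8}{G}$
$M = 578$ ($M = 15 \left(36 + 3\right) - 7 = 15 \cdot 39 - 7 = 585 - 7 = 578$)
$z{\left(-67 \right)} + M = \frac{8}{-67} + 578 = 8 \left(- \frac{1}{67}\right) + 578 = - \frac{8}{67} + 578 = \frac{38718}{67}$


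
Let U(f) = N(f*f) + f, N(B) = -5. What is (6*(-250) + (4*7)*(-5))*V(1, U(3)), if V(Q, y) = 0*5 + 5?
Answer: -8200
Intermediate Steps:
U(f) = -5 + f
V(Q, y) = 5 (V(Q, y) = 0 + 5 = 5)
(6*(-250) + (4*7)*(-5))*V(1, U(3)) = (6*(-250) + (4*7)*(-5))*5 = (-1500 + 28*(-5))*5 = (-1500 - 140)*5 = -1640*5 = -8200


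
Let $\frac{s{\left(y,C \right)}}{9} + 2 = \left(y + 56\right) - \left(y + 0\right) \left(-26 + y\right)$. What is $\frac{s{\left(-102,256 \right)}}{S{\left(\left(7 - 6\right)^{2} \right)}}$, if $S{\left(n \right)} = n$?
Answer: $-117936$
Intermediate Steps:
$s{\left(y,C \right)} = 486 + 9 y - 9 y \left(-26 + y\right)$ ($s{\left(y,C \right)} = -18 + 9 \left(\left(y + 56\right) - \left(y + 0\right) \left(-26 + y\right)\right) = -18 + 9 \left(\left(56 + y\right) - y \left(-26 + y\right)\right) = -18 + 9 \left(56 + y - y \left(-26 + y\right)\right) = -18 + \left(504 + 9 y - 9 y \left(-26 + y\right)\right) = 486 + 9 y - 9 y \left(-26 + y\right)$)
$\frac{s{\left(-102,256 \right)}}{S{\left(\left(7 - 6\right)^{2} \right)}} = \frac{486 - 9 \left(-102\right)^{2} + 243 \left(-102\right)}{\left(7 - 6\right)^{2}} = \frac{486 - 93636 - 24786}{1^{2}} = \frac{486 - 93636 - 24786}{1} = \left(-117936\right) 1 = -117936$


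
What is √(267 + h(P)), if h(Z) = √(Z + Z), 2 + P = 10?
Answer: √271 ≈ 16.462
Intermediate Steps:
P = 8 (P = -2 + 10 = 8)
h(Z) = √2*√Z (h(Z) = √(2*Z) = √2*√Z)
√(267 + h(P)) = √(267 + √2*√8) = √(267 + √2*(2*√2)) = √(267 + 4) = √271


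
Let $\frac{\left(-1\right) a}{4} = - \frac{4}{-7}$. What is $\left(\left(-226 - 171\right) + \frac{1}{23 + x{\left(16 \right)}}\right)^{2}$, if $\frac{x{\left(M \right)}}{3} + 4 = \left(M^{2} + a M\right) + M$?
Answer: $\frac{3973364488900}{25210441} \approx 1.5761 \cdot 10^{5}$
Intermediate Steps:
$a = - \frac{16}{7}$ ($a = - 4 \left(- \frac{4}{-7}\right) = - 4 \left(\left(-4\right) \left(- \frac{1}{7}\right)\right) = \left(-4\right) \frac{4}{7} = - \frac{16}{7} \approx -2.2857$)
$x{\left(M \right)} = -12 + 3 M^{2} - \frac{27 M}{7}$ ($x{\left(M \right)} = -12 + 3 \left(\left(M^{2} - \frac{16 M}{7}\right) + M\right) = -12 + 3 \left(M^{2} - \frac{9 M}{7}\right) = -12 + \left(3 M^{2} - \frac{27 M}{7}\right) = -12 + 3 M^{2} - \frac{27 M}{7}$)
$\left(\left(-226 - 171\right) + \frac{1}{23 + x{\left(16 \right)}}\right)^{2} = \left(\left(-226 - 171\right) + \frac{1}{23 - \left(\frac{516}{7} - 768\right)}\right)^{2} = \left(-397 + \frac{1}{23 - - \frac{4860}{7}}\right)^{2} = \left(-397 + \frac{1}{23 + \frac{4860}{7}}\right)^{2} = \left(-397 + \frac{1}{\frac{5021}{7}}\right)^{2} = \left(-397 + \frac{7}{5021}\right)^{2} = \left(- \frac{1993330}{5021}\right)^{2} = \frac{3973364488900}{25210441}$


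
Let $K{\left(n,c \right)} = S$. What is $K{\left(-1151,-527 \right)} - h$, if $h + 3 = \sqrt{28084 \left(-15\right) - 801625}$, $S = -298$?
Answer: $-295 - i \sqrt{1222885} \approx -295.0 - 1105.8 i$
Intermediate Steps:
$K{\left(n,c \right)} = -298$
$h = -3 + i \sqrt{1222885}$ ($h = -3 + \sqrt{28084 \left(-15\right) - 801625} = -3 + \sqrt{-421260 - 801625} = -3 + \sqrt{-1222885} = -3 + i \sqrt{1222885} \approx -3.0 + 1105.8 i$)
$K{\left(-1151,-527 \right)} - h = -298 - \left(-3 + i \sqrt{1222885}\right) = -298 + \left(3 - i \sqrt{1222885}\right) = -295 - i \sqrt{1222885}$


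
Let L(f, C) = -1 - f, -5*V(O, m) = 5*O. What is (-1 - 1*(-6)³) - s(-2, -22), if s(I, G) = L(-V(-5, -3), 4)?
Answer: 211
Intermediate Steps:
V(O, m) = -O
s(I, G) = 4 (s(I, G) = -1 - (-1)*(-1*(-5)) = -1 - (-1)*5 = -1 - 1*(-5) = -1 + 5 = 4)
(-1 - 1*(-6)³) - s(-2, -22) = (-1 - 1*(-6)³) - 1*4 = (-1 - 1*(-216)) - 4 = (-1 + 216) - 4 = 215 - 4 = 211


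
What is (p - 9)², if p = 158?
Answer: 22201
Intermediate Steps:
(p - 9)² = (158 - 9)² = 149² = 22201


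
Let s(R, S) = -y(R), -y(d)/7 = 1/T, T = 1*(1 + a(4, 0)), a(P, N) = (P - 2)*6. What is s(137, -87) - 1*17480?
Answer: -227233/13 ≈ -17479.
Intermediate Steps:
a(P, N) = -12 + 6*P (a(P, N) = (-2 + P)*6 = -12 + 6*P)
T = 13 (T = 1*(1 + (-12 + 6*4)) = 1*(1 + (-12 + 24)) = 1*(1 + 12) = 1*13 = 13)
y(d) = -7/13
s(R, S) = 7/13 (s(R, S) = -1*(-7/13) = 7/13)
s(137, -87) - 1*17480 = 7/13 - 1*17480 = 7/13 - 17480 = -227233/13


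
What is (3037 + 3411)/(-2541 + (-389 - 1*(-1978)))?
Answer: -806/119 ≈ -6.7731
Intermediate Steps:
(3037 + 3411)/(-2541 + (-389 - 1*(-1978))) = 6448/(-2541 + (-389 + 1978)) = 6448/(-2541 + 1589) = 6448/(-952) = 6448*(-1/952) = -806/119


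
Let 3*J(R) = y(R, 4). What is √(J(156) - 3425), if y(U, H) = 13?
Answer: I*√30786/3 ≈ 58.486*I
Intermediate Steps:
J(R) = 13/3 (J(R) = (⅓)*13 = 13/3)
√(J(156) - 3425) = √(13/3 - 3425) = √(-10262/3) = I*√30786/3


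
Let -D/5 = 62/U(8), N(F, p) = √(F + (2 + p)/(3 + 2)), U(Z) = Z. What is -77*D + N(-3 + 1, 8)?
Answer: 11935/4 ≈ 2983.8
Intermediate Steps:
N(F, p) = √(⅖ + F + p/5) (N(F, p) = √(F + (2 + p)/5) = √(F + (2 + p)*(⅕)) = √(F + (⅖ + p/5)) = √(⅖ + F + p/5))
D = -155/4 (D = -310/8 = -5*31/4 = -155/4 ≈ -38.750)
-77*D + N(-3 + 1, 8) = -77*(-155/4) + √(10 + 5*8 + 25*(-3 + 1))/5 = 11935/4 + √(10 + 40 + 25*(-2))/5 = 11935/4 + √(10 + 40 - 50)/5 = 11935/4 + √0/5 = 11935/4 + (⅕)*0 = 11935/4 + 0 = 11935/4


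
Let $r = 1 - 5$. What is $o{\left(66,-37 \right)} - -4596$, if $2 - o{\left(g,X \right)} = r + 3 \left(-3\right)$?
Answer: $4611$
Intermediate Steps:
$r = -4$ ($r = 1 - 5 = -4$)
$o{\left(g,X \right)} = 15$ ($o{\left(g,X \right)} = 2 - \left(-4 + 3 \left(-3\right)\right) = 2 - \left(-4 - 9\right) = 2 - -13 = 2 + 13 = 15$)
$o{\left(66,-37 \right)} - -4596 = 15 - -4596 = 15 + 4596 = 4611$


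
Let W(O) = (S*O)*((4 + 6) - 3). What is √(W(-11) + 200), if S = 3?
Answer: I*√31 ≈ 5.5678*I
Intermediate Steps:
W(O) = 21*O (W(O) = (3*O)*((4 + 6) - 3) = (3*O)*(10 - 3) = (3*O)*7 = 21*O)
√(W(-11) + 200) = √(21*(-11) + 200) = √(-231 + 200) = √(-31) = I*√31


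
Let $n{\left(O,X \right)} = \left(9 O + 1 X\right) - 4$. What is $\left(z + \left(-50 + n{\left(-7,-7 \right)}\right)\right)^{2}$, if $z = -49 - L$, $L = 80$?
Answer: $64009$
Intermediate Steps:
$z = -129$ ($z = -49 - 80 = -129$)
$n{\left(O,X \right)} = -4 + X + 9 O$ ($n{\left(O,X \right)} = \left(9 O + X\right) - 4 = \left(X + 9 O\right) - 4 = -4 + X + 9 O$)
$\left(z + \left(-50 + n{\left(-7,-7 \right)}\right)\right)^{2} = \left(-129 - 124\right)^{2} = \left(-253\right)^{2} = 64009$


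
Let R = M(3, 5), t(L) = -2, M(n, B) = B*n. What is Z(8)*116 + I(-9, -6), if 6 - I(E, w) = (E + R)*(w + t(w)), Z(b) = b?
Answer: 982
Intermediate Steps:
R = 15 (R = 5*3 = 15)
I(E, w) = 6 - (-2 + w)*(15 + E) (I(E, w) = 6 - (E + 15)*(w - 2) = 6 - (15 + E)*(-2 + w) = 6 - (-2 + w)*(15 + E))
Z(8)*116 + I(-9, -6) = 8*116 + (36 - 15*(-6) + 2*(-9) - 1*(-9)*(-6)) = 928 + (36 + 90 - 18 - 54) = 928 + 54 = 982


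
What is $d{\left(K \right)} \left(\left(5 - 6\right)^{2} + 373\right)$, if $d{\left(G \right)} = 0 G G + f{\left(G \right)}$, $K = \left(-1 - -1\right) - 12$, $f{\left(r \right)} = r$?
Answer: $-4488$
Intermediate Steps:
$K = -12$ ($K = \left(-1 + 1\right) - 12 = 0 - 12 = -12$)
$d{\left(G \right)} = G$ ($d{\left(G \right)} = 0 G G + G = 0 G + G = 0 + G = G$)
$d{\left(K \right)} \left(\left(5 - 6\right)^{2} + 373\right) = - 12 \left(\left(5 - 6\right)^{2} + 373\right) = - 12 \left(\left(-1\right)^{2} + 373\right) = - 12 \left(1 + 373\right) = \left(-12\right) 374 = -4488$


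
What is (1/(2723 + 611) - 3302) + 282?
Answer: -10068679/3334 ≈ -3020.0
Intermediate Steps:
(1/(2723 + 611) - 3302) + 282 = (1/3334 - 3302) + 282 = -11008867/3334 + 282 = -10068679/3334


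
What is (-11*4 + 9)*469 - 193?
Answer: -16608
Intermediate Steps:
(-11*4 + 9)*469 - 193 = (-44 + 9)*469 - 193 = -35*469 - 193 = -16415 - 193 = -16608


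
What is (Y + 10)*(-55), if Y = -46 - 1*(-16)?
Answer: 1100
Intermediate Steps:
Y = -30 (Y = -46 + 16 = -30)
(Y + 10)*(-55) = (-30 + 10)*(-55) = -20*(-55) = 1100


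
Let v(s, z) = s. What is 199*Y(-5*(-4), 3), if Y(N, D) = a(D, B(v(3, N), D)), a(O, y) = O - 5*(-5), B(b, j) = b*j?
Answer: 5572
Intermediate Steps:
a(O, y) = 25 + O (a(O, y) = O + 25 = 25 + O)
Y(N, D) = 25 + D
199*Y(-5*(-4), 3) = 199*(25 + 3) = 199*28 = 5572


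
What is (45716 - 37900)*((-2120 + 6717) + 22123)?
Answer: 208843520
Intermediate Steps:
(45716 - 37900)*((-2120 + 6717) + 22123) = 7816*(4597 + 22123) = 7816*26720 = 208843520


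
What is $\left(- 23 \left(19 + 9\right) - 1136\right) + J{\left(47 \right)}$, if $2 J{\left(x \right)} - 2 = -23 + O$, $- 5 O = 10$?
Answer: $- \frac{3583}{2} \approx -1791.5$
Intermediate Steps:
$O = -2$ ($O = \left(- \frac{1}{5}\right) 10 = -2$)
$J{\left(x \right)} = - \frac{23}{2}$ ($J{\left(x \right)} = 1 + \frac{-23 - 2}{2} = 1 + \frac{1}{2} \left(-25\right) = 1 - \frac{25}{2} = - \frac{23}{2}$)
$\left(- 23 \left(19 + 9\right) - 1136\right) + J{\left(47 \right)} = \left(- 23 \left(19 + 9\right) - 1136\right) - \frac{23}{2} = \left(\left(-23\right) 28 - 1136\right) - \frac{23}{2} = \left(-644 - 1136\right) - \frac{23}{2} = -1780 - \frac{23}{2} = - \frac{3583}{2}$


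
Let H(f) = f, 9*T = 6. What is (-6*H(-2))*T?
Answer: 8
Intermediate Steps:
T = ⅔ (T = (⅑)*6 = ⅔ ≈ 0.66667)
(-6*H(-2))*T = -6*(-2)*(⅔) = 12*(⅔) = 8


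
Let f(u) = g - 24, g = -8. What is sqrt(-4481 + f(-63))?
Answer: I*sqrt(4513) ≈ 67.179*I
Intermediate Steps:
f(u) = -32 (f(u) = -8 - 24 = -32)
sqrt(-4481 + f(-63)) = sqrt(-4481 - 32) = sqrt(-4513) = I*sqrt(4513)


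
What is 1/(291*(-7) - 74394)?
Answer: -1/76431 ≈ -1.3084e-5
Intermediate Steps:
1/(291*(-7) - 74394) = 1/(-2037 - 74394) = 1/(-76431) = -1/76431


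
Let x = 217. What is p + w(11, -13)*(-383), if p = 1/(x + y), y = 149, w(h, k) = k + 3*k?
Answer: 7289257/366 ≈ 19916.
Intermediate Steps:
w(h, k) = 4*k
p = 1/366 (p = 1/(217 + 149) = 1/366 ≈ 0.0027322)
p + w(11, -13)*(-383) = 1/366 + (4*(-13))*(-383) = 1/366 - 52*(-383) = 1/366 + 19916 = 7289257/366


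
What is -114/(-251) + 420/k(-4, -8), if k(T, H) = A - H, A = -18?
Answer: -10428/251 ≈ -41.546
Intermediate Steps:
k(T, H) = -18 - H
-114/(-251) + 420/k(-4, -8) = -114/(-251) + 420/(-18 - 1*(-8)) = -114*(-1/251) + 420/(-18 + 8) = 114/251 + 420/(-10) = 114/251 + 420*(-⅒) = 114/251 - 42 = -10428/251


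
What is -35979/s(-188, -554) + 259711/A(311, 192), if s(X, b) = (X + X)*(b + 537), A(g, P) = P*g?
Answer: -61038167/47709888 ≈ -1.2794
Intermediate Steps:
s(X, b) = 2*X*(537 + b) (s(X, b) = (2*X)*(537 + b) = 2*X*(537 + b))
-35979/s(-188, -554) + 259711/A(311, 192) = -35979*(-1/(376*(537 - 554))) + 259711/((192*311)) = -35979/(2*(-188)*(-17)) + 259711/59712 = -35979/6392 + 259711*(1/59712) = -35979*1/6392 + 259711/59712 = -35979/6392 + 259711/59712 = -61038167/47709888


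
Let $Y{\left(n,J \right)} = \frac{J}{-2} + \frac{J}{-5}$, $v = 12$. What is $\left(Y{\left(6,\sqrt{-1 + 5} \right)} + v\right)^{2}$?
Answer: $\frac{2809}{25} \approx 112.36$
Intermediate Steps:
$Y{\left(n,J \right)} = - \frac{7 J}{10}$ ($Y{\left(n,J \right)} = J \left(- \frac{1}{2}\right) + J \left(- \frac{1}{5}\right) = - \frac{J}{2} - \frac{J}{5} = - \frac{7 J}{10}$)
$\left(Y{\left(6,\sqrt{-1 + 5} \right)} + v\right)^{2} = \left(- \frac{7 \sqrt{-1 + 5}}{10} + 12\right)^{2} = \left(- \frac{7 \sqrt{4}}{10} + 12\right)^{2} = \left(\left(- \frac{7}{10}\right) 2 + 12\right)^{2} = \left(- \frac{7}{5} + 12\right)^{2} = \left(\frac{53}{5}\right)^{2} = \frac{2809}{25}$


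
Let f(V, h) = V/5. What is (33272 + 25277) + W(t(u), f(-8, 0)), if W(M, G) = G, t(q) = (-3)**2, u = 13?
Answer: 292737/5 ≈ 58547.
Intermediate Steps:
f(V, h) = V/5 (f(V, h) = V*(1/5) = V/5)
t(q) = 9
(33272 + 25277) + W(t(u), f(-8, 0)) = (33272 + 25277) + (1/5)*(-8) = 58549 - 8/5 = 292737/5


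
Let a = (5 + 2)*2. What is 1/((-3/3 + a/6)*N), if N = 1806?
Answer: 1/2408 ≈ 0.00041528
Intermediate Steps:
a = 14 (a = 7*2 = 14)
1/((-3/3 + a/6)*N) = 1/((-3/3 + 14/6)*1806) = 1/((-3*⅓ + 14*(⅙))*1806) = 1/((-1 + 7/3)*1806) = 1/((4/3)*1806) = 1/2408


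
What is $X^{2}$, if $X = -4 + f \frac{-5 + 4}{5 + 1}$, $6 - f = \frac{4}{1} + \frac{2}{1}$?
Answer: $16$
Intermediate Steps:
$f = 0$ ($f = 6 - \left(\frac{4}{1} + \frac{2}{1}\right) = 6 - \left(4 \cdot 1 + 2 \cdot 1\right) = 6 - \left(4 + 2\right) = 6 - 6 = 0$)
$X = -4$ ($X = -4 + 0 \frac{-5 + 4}{5 + 1} = -4 + 0 \left(- \frac{1}{6}\right) = -4 + 0 = -4$)
$X^{2} = \left(-4\right)^{2} = 16$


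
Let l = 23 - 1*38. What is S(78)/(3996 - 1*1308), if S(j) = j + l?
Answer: 3/128 ≈ 0.023438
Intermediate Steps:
l = -15 (l = 23 - 38 = -15)
S(j) = -15 + j (S(j) = j - 15 = -15 + j)
S(78)/(3996 - 1*1308) = (-15 + 78)/(3996 - 1*1308) = 63/(3996 - 1308) = 63/2688 = 63*(1/2688) = 3/128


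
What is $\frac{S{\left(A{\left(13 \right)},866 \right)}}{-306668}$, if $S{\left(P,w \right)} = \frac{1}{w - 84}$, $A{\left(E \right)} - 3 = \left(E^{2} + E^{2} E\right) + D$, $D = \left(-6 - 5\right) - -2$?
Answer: $- \frac{1}{239814376} \approx -4.1699 \cdot 10^{-9}$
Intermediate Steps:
$D = -9$ ($D = -11 + 2 = -9$)
$A{\left(E \right)} = -6 + E^{2} + E^{3}$ ($A{\left(E \right)} = 3 - \left(9 - E^{2} - E^{2} E\right) = 3 - \left(9 - E^{2} - E^{3}\right) = 3 + \left(-9 + E^{2} + E^{3}\right) = -6 + E^{2} + E^{3}$)
$S{\left(P,w \right)} = \frac{1}{-84 + w}$
$\frac{S{\left(A{\left(13 \right)},866 \right)}}{-306668} = \frac{1}{\left(-84 + 866\right) \left(-306668\right)} = \frac{1}{782} \left(- \frac{1}{306668}\right) = - \frac{1}{239814376}$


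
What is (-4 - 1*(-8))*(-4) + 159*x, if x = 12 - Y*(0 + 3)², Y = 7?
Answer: -8125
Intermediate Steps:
x = -51 (x = 12 - 7*(0 + 3)² = 12 - 7*3² = 12 - 7*9 = 12 - 1*63 = 12 - 63 = -51)
(-4 - 1*(-8))*(-4) + 159*x = (-4 - 1*(-8))*(-4) + 159*(-51) = (-4 + 8)*(-4) - 8109 = 4*(-4) - 8109 = -16 - 8109 = -8125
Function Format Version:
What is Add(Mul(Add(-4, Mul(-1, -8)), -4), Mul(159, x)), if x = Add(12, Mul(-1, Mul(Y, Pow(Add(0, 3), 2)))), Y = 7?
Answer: -8125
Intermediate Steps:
x = -51 (x = Add(12, Mul(-1, Mul(7, Pow(Add(0, 3), 2)))) = Add(12, Mul(-1, Mul(7, Pow(3, 2)))) = Add(12, Mul(-1, Mul(7, 9))) = Add(12, Mul(-1, 63)) = Add(12, -63) = -51)
Add(Mul(Add(-4, Mul(-1, -8)), -4), Mul(159, x)) = Add(Mul(Add(-4, Mul(-1, -8)), -4), Mul(159, -51)) = Add(Mul(Add(-4, 8), -4), -8109) = Add(Mul(4, -4), -8109) = Add(-16, -8109) = -8125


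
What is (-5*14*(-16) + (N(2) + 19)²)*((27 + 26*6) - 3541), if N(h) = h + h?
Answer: -5537342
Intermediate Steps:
N(h) = 2*h
(-5*14*(-16) + (N(2) + 19)²)*((27 + 26*6) - 3541) = (-5*14*(-16) + (2*2 + 19)²)*((27 + 26*6) - 3541) = (-70*(-16) + (4 + 19)²)*((27 + 156) - 3541) = (1120 + 23²)*(183 - 3541) = (1120 + 529)*(-3358) = 1649*(-3358) = -5537342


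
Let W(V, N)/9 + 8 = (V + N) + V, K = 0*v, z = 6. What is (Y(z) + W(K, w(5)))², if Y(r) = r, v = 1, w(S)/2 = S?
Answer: 576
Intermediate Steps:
w(S) = 2*S
K = 0 (K = 0*1 = 0)
W(V, N) = -72 + 9*N + 18*V (W(V, N) = -72 + 9*((V + N) + V) = -72 + 9*((N + V) + V) = -72 + 9*(N + 2*V) = -72 + (9*N + 18*V) = -72 + 9*N + 18*V)
(Y(z) + W(K, w(5)))² = (6 + (-72 + 9*(2*5) + 18*0))² = (6 + (-72 + 9*10 + 0))² = (6 + (-72 + 90 + 0))² = (6 + 18)² = 24² = 576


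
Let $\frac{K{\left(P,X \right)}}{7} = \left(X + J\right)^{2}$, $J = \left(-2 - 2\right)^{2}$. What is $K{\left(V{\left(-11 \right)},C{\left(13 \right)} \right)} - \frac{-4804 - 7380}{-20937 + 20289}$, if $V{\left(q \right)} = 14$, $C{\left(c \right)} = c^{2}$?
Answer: $\frac{19404052}{81} \approx 2.3956 \cdot 10^{5}$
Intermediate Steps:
$J = 16$ ($J = \left(-4\right)^{2} = 16$)
$K{\left(P,X \right)} = 7 \left(16 + X\right)^{2}$ ($K{\left(P,X \right)} = 7 \left(X + 16\right)^{2} = 7 \left(16 + X\right)^{2}$)
$K{\left(V{\left(-11 \right)},C{\left(13 \right)} \right)} - \frac{-4804 - 7380}{-20937 + 20289} = 7 \left(16 + 13^{2}\right)^{2} - \frac{-4804 - 7380}{-20937 + 20289} = 7 \left(16 + 169\right)^{2} - - \frac{12184}{-648} = 7 \cdot 185^{2} - \left(-12184\right) \left(- \frac{1}{648}\right) = 7 \cdot 34225 - \frac{1523}{81} = 239575 - \frac{1523}{81} = \frac{19404052}{81}$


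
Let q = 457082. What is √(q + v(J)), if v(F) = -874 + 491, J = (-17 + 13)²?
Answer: √456699 ≈ 675.79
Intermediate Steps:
J = 16 (J = (-4)² = 16)
v(F) = -383
√(q + v(J)) = √(457082 - 383) = √456699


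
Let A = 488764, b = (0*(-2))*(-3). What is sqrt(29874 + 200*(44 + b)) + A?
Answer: 488764 + sqrt(38674) ≈ 4.8896e+5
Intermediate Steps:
b = 0 (b = 0*(-3) = 0)
sqrt(29874 + 200*(44 + b)) + A = sqrt(29874 + 200*(44 + 0)) + 488764 = sqrt(29874 + 200*44) + 488764 = sqrt(29874 + 8800) + 488764 = sqrt(38674) + 488764 = 488764 + sqrt(38674)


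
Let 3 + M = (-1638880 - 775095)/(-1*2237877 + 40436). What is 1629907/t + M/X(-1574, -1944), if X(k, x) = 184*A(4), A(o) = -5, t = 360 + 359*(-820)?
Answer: -82346649816727/14860106864860 ≈ -5.5415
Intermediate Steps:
M = -4178348/2197441 (M = -3 + (-1638880 - 775095)/(-1*2237877 + 40436) = -3 - 2413975/(-2237877 + 40436) = -3 - 2413975/(-2197441) = -3 - 2413975*(-1/2197441) = -3 + 2413975/2197441 = -4178348/2197441 ≈ -1.9015)
t = -294020 (t = 360 - 294380 = -294020)
X(k, x) = -920 (X(k, x) = 184*(-5) = -920)
1629907/t + M/X(-1574, -1944) = 1629907/(-294020) - 4178348/2197441/(-920) = 1629907*(-1/294020) - 4178348/2197441*(-1/920) = -1629907/294020 + 1044587/505411430 = -82346649816727/14860106864860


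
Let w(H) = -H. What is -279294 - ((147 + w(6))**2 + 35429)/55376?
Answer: -7733119927/27688 ≈ -2.7930e+5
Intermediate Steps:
-279294 - ((147 + w(6))**2 + 35429)/55376 = -279294 - ((147 - 1*6)**2 + 35429)/55376 = -279294 - ((147 - 6)**2 + 35429)/55376 = -279294 - (141**2 + 35429)/55376 = -279294 - (19881 + 35429)/55376 = -279294 - 55310/55376 = -279294 - 1*27655/27688 = -279294 - 27655/27688 = -7733119927/27688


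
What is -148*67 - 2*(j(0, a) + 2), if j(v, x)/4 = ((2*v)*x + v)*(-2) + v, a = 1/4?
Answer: -9920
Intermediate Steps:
a = ¼ ≈ 0.25000
j(v, x) = -4*v - 16*v*x (j(v, x) = 4*(((2*v)*x + v)*(-2) + v) = 4*((2*v*x + v)*(-2) + v) = 4*((v + 2*v*x)*(-2) + v) = 4*((-2*v - 4*v*x) + v) = 4*(-v - 4*v*x) = -4*v - 16*v*x)
-148*67 - 2*(j(0, a) + 2) = -148*67 - 2*(-4*0*(1 + 4*(¼)) + 2) = -9916 - 2*(-4*0*(1 + 1) + 2) = -9916 - 2*(-4*0*2 + 2) = -9916 - 2*(0 + 2) = -9916 - 2*2 = -9916 - 4 = -9920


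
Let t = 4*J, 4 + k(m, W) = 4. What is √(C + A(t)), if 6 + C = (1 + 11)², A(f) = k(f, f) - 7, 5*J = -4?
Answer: √131 ≈ 11.446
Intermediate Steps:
J = -⅘ (J = (⅕)*(-4) = -⅘ ≈ -0.80000)
k(m, W) = 0 (k(m, W) = -4 + 4 = 0)
t = -16/5 (t = 4*(-⅘) = -16/5 ≈ -3.2000)
A(f) = -7 (A(f) = 0 - 7 = -7)
C = 138 (C = -6 + (1 + 11)² = -6 + 12² = -6 + 144 = 138)
√(C + A(t)) = √(138 - 7) = √131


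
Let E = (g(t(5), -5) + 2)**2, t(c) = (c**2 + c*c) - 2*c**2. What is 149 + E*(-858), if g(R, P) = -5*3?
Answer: -144853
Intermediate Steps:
t(c) = 0 (t(c) = (c**2 + c**2) - 2*c**2 = 2*c**2 - 2*c**2 = 0)
g(R, P) = -15
E = 169 (E = (-15 + 2)**2 = (-13)**2 = 169)
149 + E*(-858) = 149 + 169*(-858) = 149 - 145002 = -144853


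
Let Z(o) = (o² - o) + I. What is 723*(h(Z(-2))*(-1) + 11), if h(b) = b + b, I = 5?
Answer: -7953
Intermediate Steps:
Z(o) = 5 + o² - o (Z(o) = (o² - o) + 5 = 5 + o² - o)
h(b) = 2*b
723*(h(Z(-2))*(-1) + 11) = 723*((2*(5 + (-2)² - 1*(-2)))*(-1) + 11) = 723*((2*(5 + 4 + 2))*(-1) + 11) = 723*((2*11)*(-1) + 11) = 723*(22*(-1) + 11) = 723*(-22 + 11) = 723*(-11) = -7953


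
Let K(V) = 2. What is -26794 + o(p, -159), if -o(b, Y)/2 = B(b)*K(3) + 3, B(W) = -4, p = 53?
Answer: -26784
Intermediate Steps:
o(b, Y) = 10 (o(b, Y) = -2*(-4*2 + 3) = -2*(-8 + 3) = -2*(-5) = 10)
-26794 + o(p, -159) = -26794 + 10 = -26784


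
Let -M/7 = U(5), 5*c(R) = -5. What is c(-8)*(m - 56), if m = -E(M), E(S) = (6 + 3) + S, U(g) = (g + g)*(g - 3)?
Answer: -75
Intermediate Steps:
c(R) = -1 (c(R) = (1/5)*(-5) = -1)
U(g) = 2*g*(-3 + g) (U(g) = (2*g)*(-3 + g) = 2*g*(-3 + g))
M = -140 (M = -14*5*(-3 + 5) = -14*5*2 = -7*20 = -140)
E(S) = 9 + S
m = 131 (m = -(9 - 140) = -1*(-131) = 131)
c(-8)*(m - 56) = -(131 - 56) = -1*75 = -75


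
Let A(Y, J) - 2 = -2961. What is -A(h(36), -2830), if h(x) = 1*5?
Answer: 2959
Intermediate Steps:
h(x) = 5
A(Y, J) = -2959 (A(Y, J) = 2 - 2961 = -2959)
-A(h(36), -2830) = -1*(-2959) = 2959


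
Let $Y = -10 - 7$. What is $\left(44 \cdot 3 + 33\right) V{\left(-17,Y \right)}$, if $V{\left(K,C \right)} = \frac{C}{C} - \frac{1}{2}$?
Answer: $\frac{165}{2} \approx 82.5$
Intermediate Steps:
$Y = -17$
$V{\left(K,C \right)} = \frac{1}{2}$ ($V{\left(K,C \right)} = 1 - \frac{1}{2} = \frac{1}{2}$)
$\left(44 \cdot 3 + 33\right) V{\left(-17,Y \right)} = \left(44 \cdot 3 + 33\right) \frac{1}{2} = \left(132 + 33\right) \frac{1}{2} = 165 \cdot \frac{1}{2} = \frac{165}{2}$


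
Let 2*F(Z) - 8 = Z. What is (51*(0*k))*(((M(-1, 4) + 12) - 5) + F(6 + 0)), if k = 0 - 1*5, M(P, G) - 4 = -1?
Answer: 0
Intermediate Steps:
M(P, G) = 3 (M(P, G) = 4 - 1 = 3)
k = -5 (k = 0 - 5 = -5)
F(Z) = 4 + Z/2
(51*(0*k))*(((M(-1, 4) + 12) - 5) + F(6 + 0)) = (51*(0*(-5)))*(((3 + 12) - 5) + (4 + (6 + 0)/2)) = (51*0)*((15 - 5) + (4 + (½)*6)) = 0*(10 + (4 + 3)) = 0*(10 + 7) = 0*17 = 0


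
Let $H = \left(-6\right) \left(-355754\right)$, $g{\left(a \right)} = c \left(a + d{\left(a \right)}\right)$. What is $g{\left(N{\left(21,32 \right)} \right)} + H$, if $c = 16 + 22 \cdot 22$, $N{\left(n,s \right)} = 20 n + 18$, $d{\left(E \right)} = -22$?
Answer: $2342524$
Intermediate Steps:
$N{\left(n,s \right)} = 18 + 20 n$
$c = 500$ ($c = 16 + 484 = 500$)
$g{\left(a \right)} = -11000 + 500 a$ ($g{\left(a \right)} = 500 \left(a - 22\right) = 500 \left(-22 + a\right) = -11000 + 500 a$)
$H = 2134524$
$g{\left(N{\left(21,32 \right)} \right)} + H = \left(-11000 + 500 \left(18 + 20 \cdot 21\right)\right) + 2134524 = \left(-11000 + 500 \left(18 + 420\right)\right) + 2134524 = \left(-11000 + 500 \cdot 438\right) + 2134524 = \left(-11000 + 219000\right) + 2134524 = 208000 + 2134524 = 2342524$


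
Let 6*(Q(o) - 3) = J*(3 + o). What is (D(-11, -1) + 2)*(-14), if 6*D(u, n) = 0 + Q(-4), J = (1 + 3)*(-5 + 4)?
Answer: -329/9 ≈ -36.556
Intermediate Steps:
J = -4 (J = 4*(-1) = -4)
Q(o) = 1 - 2*o/3 (Q(o) = 3 + (-4*(3 + o))/6 = 3 + (-12 - 4*o)/6 = 3 + (-2 - 2*o/3) = 1 - 2*o/3)
D(u, n) = 11/18 (D(u, n) = (0 + (1 - ⅔*(-4)))/6 = (0 + (1 + 8/3))/6 = (0 + 11/3)/6 = (⅙)*(11/3) = 11/18)
(D(-11, -1) + 2)*(-14) = (11/18 + 2)*(-14) = (47/18)*(-14) = -329/9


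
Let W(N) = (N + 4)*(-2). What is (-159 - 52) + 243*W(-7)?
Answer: 1247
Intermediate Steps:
W(N) = -8 - 2*N (W(N) = (4 + N)*(-2) = -8 - 2*N)
(-159 - 52) + 243*W(-7) = (-159 - 52) + 243*(-8 - 2*(-7)) = -211 + 243*(-8 + 14) = -211 + 243*6 = -211 + 1458 = 1247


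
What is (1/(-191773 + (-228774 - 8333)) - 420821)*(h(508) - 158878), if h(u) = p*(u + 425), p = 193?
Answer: -3824587926802871/428880 ≈ -8.9176e+9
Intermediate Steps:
h(u) = 82025 + 193*u (h(u) = 193*(u + 425) = 193*(425 + u) = 82025 + 193*u)
(1/(-191773 + (-228774 - 8333)) - 420821)*(h(508) - 158878) = (1/(-191773 + (-228774 - 8333)) - 420821)*((82025 + 193*508) - 158878) = (1/(-191773 - 237107) - 420821)*((82025 + 98044) - 158878) = (1/(-428880) - 420821)*(180069 - 158878) = (-1/428880 - 420821)*21191 = -180481710481/428880*21191 = -3824587926802871/428880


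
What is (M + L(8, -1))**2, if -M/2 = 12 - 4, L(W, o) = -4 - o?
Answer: 361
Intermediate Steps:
M = -16 (M = -2*(12 - 4) = -2*8 = -16)
(M + L(8, -1))**2 = (-16 + (-4 - 1*(-1)))**2 = (-16 + (-4 + 1))**2 = (-16 - 3)**2 = (-19)**2 = 361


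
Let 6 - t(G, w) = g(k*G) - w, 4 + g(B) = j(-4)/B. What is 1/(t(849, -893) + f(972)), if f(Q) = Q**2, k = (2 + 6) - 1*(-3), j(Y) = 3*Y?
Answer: 3113/2938363817 ≈ 1.0594e-6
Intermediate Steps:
k = 11 (k = 8 + 3 = 11)
g(B) = -4 - 12/B (g(B) = -4 + (3*(-4))/B = -4 - 12/B)
t(G, w) = 10 + w + 12/(11*G) (t(G, w) = 6 - ((-4 - 12*1/(11*G)) - w) = 6 - ((-4 - 12/(11*G)) - w) = 6 - (-4 - w - 12/(11*G)) = 6 + (4 + w + 12/(11*G)) = 10 + w + 12/(11*G))
1/(t(849, -893) + f(972)) = 1/((10 - 893 + (12/11)/849) + 972**2) = 1/((10 - 893 + (12/11)*(1/849)) + 944784) = 1/((10 - 893 + 4/3113) + 944784) = 1/(-2748775/3113 + 944784) = 1/(2938363817/3113) = 3113/2938363817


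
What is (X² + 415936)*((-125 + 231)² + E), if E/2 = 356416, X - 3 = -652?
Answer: 606144113316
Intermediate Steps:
X = -649 (X = 3 - 652 = -649)
E = 712832 (E = 2*356416 = 712832)
(X² + 415936)*((-125 + 231)² + E) = ((-649)² + 415936)*((-125 + 231)² + 712832) = (421201 + 415936)*(106² + 712832) = 837137*(11236 + 712832) = 837137*724068 = 606144113316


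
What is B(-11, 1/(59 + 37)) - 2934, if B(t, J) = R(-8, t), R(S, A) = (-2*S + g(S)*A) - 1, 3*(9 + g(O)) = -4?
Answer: -8416/3 ≈ -2805.3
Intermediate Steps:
g(O) = -31/3 (g(O) = -9 + (⅓)*(-4) = -9 - 4/3 = -31/3)
R(S, A) = -1 - 2*S - 31*A/3 (R(S, A) = (-2*S - 31*A/3) - 1 = -1 - 2*S - 31*A/3)
B(t, J) = 15 - 31*t/3 (B(t, J) = -1 - 2*(-8) - 31*t/3 = -1 + 16 - 31*t/3 = 15 - 31*t/3)
B(-11, 1/(59 + 37)) - 2934 = (15 - 31/3*(-11)) - 2934 = (15 + 341/3) - 2934 = 386/3 - 2934 = -8416/3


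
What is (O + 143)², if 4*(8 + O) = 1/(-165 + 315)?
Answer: 6561162001/360000 ≈ 18225.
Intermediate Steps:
O = -4799/600 (O = -8 + 1/(4*(-165 + 315)) = -8 + (¼)/150 = -8 + (¼)*(1/150) = -8 + 1/600 = -4799/600 ≈ -7.9983)
(O + 143)² = (-4799/600 + 143)² = (81001/600)² = 6561162001/360000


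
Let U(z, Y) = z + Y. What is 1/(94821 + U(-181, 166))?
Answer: 1/94806 ≈ 1.0548e-5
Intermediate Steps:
U(z, Y) = Y + z
1/(94821 + U(-181, 166)) = 1/(94821 + (166 - 181)) = 1/(94821 - 15) = 1/94806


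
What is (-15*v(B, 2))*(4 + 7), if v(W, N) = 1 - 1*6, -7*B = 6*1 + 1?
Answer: 825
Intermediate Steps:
B = -1 (B = -(6*1 + 1)/7 = -(6 + 1)/7 = -⅐*7 = -1)
v(W, N) = -5 (v(W, N) = 1 - 6 = -5)
(-15*v(B, 2))*(4 + 7) = (-15*(-5))*(4 + 7) = 75*11 = 825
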